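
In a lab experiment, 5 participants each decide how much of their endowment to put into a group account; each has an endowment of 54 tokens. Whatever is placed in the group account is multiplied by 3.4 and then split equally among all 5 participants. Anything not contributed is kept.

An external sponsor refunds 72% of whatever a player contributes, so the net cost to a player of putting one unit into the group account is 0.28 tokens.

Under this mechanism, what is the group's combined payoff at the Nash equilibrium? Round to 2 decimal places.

1112.40 tokens

Under the mechanism each unit contributed yields (3.4/5) / 0.28 = 2.4286 back to its contributor per unit of net cost, which exceeds 1, making full contribution the dominant choice for everyone.
At the Nash equilibrium everyone contributes 54. Group total payoff = 5 × (54 × 0.72 + 3.4 × 54) = 1112.40.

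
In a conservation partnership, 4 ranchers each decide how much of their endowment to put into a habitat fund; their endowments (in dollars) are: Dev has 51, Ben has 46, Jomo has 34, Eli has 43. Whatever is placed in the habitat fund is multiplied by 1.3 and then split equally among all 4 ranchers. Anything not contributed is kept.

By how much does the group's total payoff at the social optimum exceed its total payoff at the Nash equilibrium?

52.20 dollars

The private return per contributed unit is 1.3/4 = 0.3250 < 1 for every player regardless of endowment, so the Nash equilibrium is zero contribution and the group total is Σ E_j = 51 + 46 + 34 + 43 = 174.
Each contributed unit returns 1.300 to the group, so the social optimum is full contribution by everyone: group total = 1.300 × 174 = 226.20.
Efficiency loss = (1.300 − 1) × 174 = 52.20.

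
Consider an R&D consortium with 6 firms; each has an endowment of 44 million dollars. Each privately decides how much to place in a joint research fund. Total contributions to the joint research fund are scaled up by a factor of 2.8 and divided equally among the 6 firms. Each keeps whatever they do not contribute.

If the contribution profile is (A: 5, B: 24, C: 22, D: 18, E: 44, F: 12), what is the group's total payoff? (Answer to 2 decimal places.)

Total contributed: 5 + 24 + 22 + 18 + 44 + 12 = 125; total kept: 6 × 44 − 125 = 139.
The joint research fund pays out 2.8 × 125 = 350.00 in aggregate.
Group total = 139 + 350.00 = 489.00.

489.00 million dollars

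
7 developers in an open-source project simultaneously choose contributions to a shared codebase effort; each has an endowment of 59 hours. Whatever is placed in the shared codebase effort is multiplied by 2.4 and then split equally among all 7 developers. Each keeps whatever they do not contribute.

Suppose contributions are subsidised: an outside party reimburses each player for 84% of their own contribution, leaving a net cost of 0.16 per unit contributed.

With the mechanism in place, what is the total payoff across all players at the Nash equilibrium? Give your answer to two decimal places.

1338.12 hours

The effective private return per unit is now (2.4/7) / 0.16 = 2.1429 > 1, so every player's dominant strategy flips to full contribution.
So the Nash equilibrium is full contribution by all 7; the group earns 7 × (59 × 0.84 + 2.4 × 59) = 1338.12.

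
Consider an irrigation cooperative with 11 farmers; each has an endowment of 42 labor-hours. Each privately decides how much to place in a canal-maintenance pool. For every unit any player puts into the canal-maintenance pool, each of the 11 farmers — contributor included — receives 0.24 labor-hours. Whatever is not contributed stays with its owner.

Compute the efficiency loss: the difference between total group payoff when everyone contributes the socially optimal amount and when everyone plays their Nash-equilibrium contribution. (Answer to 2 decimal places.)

757.68 labor-hours

The private return per contributed unit is 0.24 < 1, so contributing 0 is dominant for every player. At the Nash equilibrium everyone keeps their 42, and the group total is 11 × 42 = 462.
Each contributed unit returns 2.640 to the group as a whole (0.24 to each of 11 players), which exceeds 1, so the social optimum is full contribution: group total = 2.640 × 462 = 1219.68.
Efficiency loss = 1219.68 − 462 = 757.68.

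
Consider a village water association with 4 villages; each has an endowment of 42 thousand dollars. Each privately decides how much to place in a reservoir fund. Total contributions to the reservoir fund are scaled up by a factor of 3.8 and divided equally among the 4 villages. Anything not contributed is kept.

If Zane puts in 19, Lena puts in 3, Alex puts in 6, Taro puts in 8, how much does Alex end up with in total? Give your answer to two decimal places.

Total contributed: 19 + 3 + 6 + 8 = 36.
Each receives 3.8 × 36 / 4 = 34.20 from the reservoir fund.
Alex keeps 42 − 6 = 36, so Alex's payoff is 36 + 34.20 = 70.20.

70.20 thousand dollars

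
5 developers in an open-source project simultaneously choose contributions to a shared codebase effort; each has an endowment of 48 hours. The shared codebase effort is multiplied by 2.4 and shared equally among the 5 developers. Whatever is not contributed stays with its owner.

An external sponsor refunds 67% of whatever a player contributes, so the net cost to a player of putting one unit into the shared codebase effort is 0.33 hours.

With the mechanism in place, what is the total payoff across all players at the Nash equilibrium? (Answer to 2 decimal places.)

736.80 hours

With the mechanism, a contributed unit returns (2.4/5) / 0.33 = 1.4545 per unit of net cost to the contributor — now above 1 — so contributing fully is weakly dominant for every player.
At the Nash equilibrium everyone contributes 48. Group total payoff = 5 × (48 × 0.67 + 2.4 × 48) = 736.80.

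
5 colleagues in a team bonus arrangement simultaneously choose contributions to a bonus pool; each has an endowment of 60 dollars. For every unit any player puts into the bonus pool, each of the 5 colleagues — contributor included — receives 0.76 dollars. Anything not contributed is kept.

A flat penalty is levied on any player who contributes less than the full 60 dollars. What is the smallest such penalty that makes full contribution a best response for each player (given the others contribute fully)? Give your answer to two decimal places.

14.40 dollars

Given the others contribute fully, the best deviation is to contribute 0 (any partial contribution still incurs the fine and gives up units whose private return 0.76 is below 1).
Deviating from 60 to 0 saves 60 dollars but forfeits the deviator's share of the drop in the bonus pool: 0.76 × 60 = 45.60.
So the deviation gain is 60 − 45.60 = 14.40, and the fine must be at least 14.40 dollars to wipe it out.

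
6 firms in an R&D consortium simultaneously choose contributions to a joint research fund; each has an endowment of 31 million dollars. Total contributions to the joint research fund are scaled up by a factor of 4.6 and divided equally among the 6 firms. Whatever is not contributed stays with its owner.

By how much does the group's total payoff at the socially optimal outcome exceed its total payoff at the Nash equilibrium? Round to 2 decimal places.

669.60 million dollars

Each contributed unit returns 4.6/6 = 0.7667 to its contributor — below 1 — so contributing 0 is dominant for every player. At the Nash equilibrium everyone keeps their 31, and the group total is 6 × 31 = 186.
Each contributed unit returns 4.600 to the group as a whole (0.7667 to each of 6 players), which exceeds 1, so the social optimum is full contribution: group total = 4.600 × 186 = 855.60.
Efficiency loss = 855.60 − 186 = 669.60.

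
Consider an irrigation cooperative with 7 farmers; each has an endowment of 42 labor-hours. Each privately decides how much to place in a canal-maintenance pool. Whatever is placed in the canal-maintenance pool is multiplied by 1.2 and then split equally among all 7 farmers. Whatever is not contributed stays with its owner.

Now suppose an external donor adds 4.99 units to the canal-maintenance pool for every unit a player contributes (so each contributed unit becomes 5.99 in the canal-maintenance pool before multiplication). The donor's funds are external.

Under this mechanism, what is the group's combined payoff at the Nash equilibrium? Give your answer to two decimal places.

The effective private return per unit is now 1.2 × 5.99 / 7 = 1.0269 > 1, so every player's dominant strategy flips to full contribution.
So the Nash equilibrium is full contribution by all 7; the group earns 1.2 × 5.99 × 294 = 2113.27.

2113.27 labor-hours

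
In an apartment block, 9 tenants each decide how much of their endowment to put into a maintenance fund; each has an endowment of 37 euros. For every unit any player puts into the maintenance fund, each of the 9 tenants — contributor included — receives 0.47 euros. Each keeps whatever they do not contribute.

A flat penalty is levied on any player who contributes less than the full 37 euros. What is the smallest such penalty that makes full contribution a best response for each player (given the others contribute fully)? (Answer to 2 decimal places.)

19.61 euros

Given the others contribute fully, the best deviation is to contribute 0 (any partial contribution still incurs the fine and gives up units whose private return 0.47 is below 1).
Deviating from 37 to 0 saves 37 euros but forfeits the deviator's share of the drop in the maintenance fund: 0.47 × 37 = 17.39.
So the deviation gain is 37 − 17.39 = 19.61, and the fine must be at least 19.61 euros to wipe it out.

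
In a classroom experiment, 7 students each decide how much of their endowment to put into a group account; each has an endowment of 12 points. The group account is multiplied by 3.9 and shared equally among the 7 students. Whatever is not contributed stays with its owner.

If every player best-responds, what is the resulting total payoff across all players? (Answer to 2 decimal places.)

Each contributed unit returns 3.9/7 = 0.5571 to its contributor — below 1 — so contributing 0 is dominant for every player. At the Nash equilibrium everyone keeps their 12, and the group total is 7 × 12 = 84.

84.00 points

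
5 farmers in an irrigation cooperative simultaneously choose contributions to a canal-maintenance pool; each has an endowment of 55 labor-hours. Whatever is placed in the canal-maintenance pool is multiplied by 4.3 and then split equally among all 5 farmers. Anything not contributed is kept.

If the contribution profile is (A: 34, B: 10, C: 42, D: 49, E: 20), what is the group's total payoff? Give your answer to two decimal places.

786.50 labor-hours

Total contributed: 34 + 10 + 42 + 49 + 20 = 155; total kept: 5 × 55 − 155 = 120.
The canal-maintenance pool pays out 4.3 × 155 = 666.50 in aggregate.
Group total = 120 + 666.50 = 786.50.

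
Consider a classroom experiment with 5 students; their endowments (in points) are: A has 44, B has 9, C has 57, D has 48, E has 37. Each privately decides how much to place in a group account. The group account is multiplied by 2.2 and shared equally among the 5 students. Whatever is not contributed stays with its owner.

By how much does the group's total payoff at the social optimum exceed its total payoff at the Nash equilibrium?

The private return per contributed unit is 2.2/5 = 0.4400 < 1 for every player regardless of endowment, so the Nash equilibrium is zero contribution and the group total is Σ E_j = 44 + 9 + 57 + 48 + 37 = 195.
Each contributed unit returns 2.200 to the group, so the social optimum is full contribution by everyone: group total = 2.200 × 195 = 429.00.
Efficiency loss = (2.200 − 1) × 195 = 234.00.

234.00 points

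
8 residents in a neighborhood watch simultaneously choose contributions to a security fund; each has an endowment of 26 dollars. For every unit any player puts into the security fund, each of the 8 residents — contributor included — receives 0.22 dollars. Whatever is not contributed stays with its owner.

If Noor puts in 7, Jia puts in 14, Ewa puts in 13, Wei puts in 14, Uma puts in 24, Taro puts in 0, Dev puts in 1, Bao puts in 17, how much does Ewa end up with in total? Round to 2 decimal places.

Total contributed: 7 + 14 + 13 + 14 + 24 + 0 + 1 + 17 = 90.
Each receives 0.22 × 90 = 19.80 from the security fund.
Ewa keeps 26 − 13 = 13, so Ewa's payoff is 13 + 19.80 = 32.80.

32.80 dollars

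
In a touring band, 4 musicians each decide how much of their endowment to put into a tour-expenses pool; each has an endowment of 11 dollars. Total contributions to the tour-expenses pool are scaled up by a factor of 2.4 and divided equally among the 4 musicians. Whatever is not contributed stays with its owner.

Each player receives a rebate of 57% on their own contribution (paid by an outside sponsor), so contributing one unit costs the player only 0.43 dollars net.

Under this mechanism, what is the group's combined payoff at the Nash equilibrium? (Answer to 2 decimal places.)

130.68 dollars

With the mechanism, a contributed unit returns (2.4/4) / 0.43 = 1.3953 per unit of net cost to the contributor — now above 1 — so contributing fully is weakly dominant for every player.
So the Nash equilibrium is full contribution by all 4; the group earns 4 × (11 × 0.57 + 2.4 × 11) = 130.68.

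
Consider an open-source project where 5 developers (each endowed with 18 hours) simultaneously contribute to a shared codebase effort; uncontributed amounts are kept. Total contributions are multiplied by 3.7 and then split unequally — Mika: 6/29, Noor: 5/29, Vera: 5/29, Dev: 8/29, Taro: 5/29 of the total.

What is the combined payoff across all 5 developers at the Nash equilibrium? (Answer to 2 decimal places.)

138.60 hours

Each unit j contributes comes back to j as 3.7 × (j's share), so j prefers to contribute only if that share exceeds 1/3.7 = 0.2703; otherwise keeping the unit dominates.
Only Dev (8/29) clears that bar, contributing 18; the remaining 4 contribute 0. Total contributed: 18.
The shared codebase effort pays out 3.7 × 18 = 66.60 in total (split across the unequal shares, but the aggregate is all that matters for the group sum).
The 4 free-riders keep 18 each, adding 72. Group total = 72 + 66.60 = 138.60.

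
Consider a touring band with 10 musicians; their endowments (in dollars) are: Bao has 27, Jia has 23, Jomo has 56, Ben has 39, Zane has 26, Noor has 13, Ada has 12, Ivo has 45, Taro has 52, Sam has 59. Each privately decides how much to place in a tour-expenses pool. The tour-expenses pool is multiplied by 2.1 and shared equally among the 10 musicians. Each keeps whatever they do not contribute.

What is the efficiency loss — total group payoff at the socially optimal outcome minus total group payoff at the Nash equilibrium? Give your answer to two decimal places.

The private return per contributed unit is 2.1/10 = 0.2100 < 1 for every player regardless of endowment, so the Nash equilibrium is zero contribution and the group total is Σ E_j = 27 + 23 + 56 + 39 + 26 + 13 + 12 + 45 + 52 + 59 = 352.
Each contributed unit returns 2.100 to the group, so the social optimum is full contribution by everyone: group total = 2.100 × 352 = 739.20.
Efficiency loss = (2.100 − 1) × 352 = 387.20.

387.20 dollars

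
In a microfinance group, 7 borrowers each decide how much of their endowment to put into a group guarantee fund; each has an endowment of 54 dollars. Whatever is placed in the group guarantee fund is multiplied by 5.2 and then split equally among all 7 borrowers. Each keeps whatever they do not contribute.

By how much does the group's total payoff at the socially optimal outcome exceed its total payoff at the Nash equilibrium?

Each contributed unit returns 5.2/7 = 0.7429 to its contributor — below 1 — so contributing 0 is dominant for every player. At the Nash equilibrium everyone keeps their 54, and the group total is 7 × 54 = 378.
Each contributed unit returns 5.200 to the group as a whole (0.7429 to each of 7 players), which exceeds 1, so the social optimum is full contribution: group total = 5.200 × 378 = 1965.60.
Efficiency loss = 1965.60 − 378 = 1587.60.

1587.60 dollars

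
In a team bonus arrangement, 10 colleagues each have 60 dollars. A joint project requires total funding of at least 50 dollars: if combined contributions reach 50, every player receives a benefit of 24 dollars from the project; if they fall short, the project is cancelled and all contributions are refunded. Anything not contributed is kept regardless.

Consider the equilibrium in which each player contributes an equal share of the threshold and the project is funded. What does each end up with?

79 dollars

Equal share of the threshold: 50/10 = 5.
At this profile no one gains by cutting their contribution: any cut drops the total below 50, the project is cancelled, contributions are refunded, and the deviator ends with 60, which is less than 60 − 5 + 24 = 79. Contributing more than 5 just wastes the excess. So contributing exactly 5 is a best response.
Each player's payoff: 60 − 5 + 24 = 79.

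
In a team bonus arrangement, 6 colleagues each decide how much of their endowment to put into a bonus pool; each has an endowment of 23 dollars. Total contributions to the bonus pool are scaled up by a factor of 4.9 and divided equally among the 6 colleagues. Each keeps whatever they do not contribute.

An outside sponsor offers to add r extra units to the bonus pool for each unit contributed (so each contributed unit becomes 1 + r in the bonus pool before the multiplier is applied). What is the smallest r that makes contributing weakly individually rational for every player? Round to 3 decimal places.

0.224

With matching at rate r, one contributed unit becomes (1 + r) in the bonus pool and returns 4.9 × (1 + r) / 6 to the contributor.
Setting this equal to 1: 1 + r = 6/4.9 = 1.2245.
So the minimum matching rate is r = 1.2245 − 1 = 0.224.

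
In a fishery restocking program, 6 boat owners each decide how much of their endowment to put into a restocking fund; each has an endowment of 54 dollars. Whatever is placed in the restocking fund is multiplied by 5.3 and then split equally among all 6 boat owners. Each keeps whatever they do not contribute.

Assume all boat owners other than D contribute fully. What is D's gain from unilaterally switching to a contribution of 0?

6.30 dollars

Switching from a contribution of 54 to 0 lets D keep an extra 54 dollars, but lowers the restocking fund by 54, which costs D their own share of that drop: 5.3/6 × 54 = 47.70.
Net gain = 54 − 47.70 = 6.30. The private return per contributed unit (0.8833) is below 1, so free-riding is indeed the best response regardless of what the others do.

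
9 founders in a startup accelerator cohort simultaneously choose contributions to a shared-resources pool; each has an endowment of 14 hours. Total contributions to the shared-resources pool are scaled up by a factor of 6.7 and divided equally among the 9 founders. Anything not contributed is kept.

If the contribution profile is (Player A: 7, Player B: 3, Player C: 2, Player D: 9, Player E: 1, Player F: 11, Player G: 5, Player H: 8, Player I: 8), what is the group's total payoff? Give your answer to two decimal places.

433.80 hours

Total contributed: 7 + 3 + 2 + 9 + 1 + 11 + 5 + 8 + 8 = 54; total kept: 9 × 14 − 54 = 72.
The shared-resources pool pays out 6.7 × 54 = 361.80 in aggregate.
Group total = 72 + 361.80 = 433.80.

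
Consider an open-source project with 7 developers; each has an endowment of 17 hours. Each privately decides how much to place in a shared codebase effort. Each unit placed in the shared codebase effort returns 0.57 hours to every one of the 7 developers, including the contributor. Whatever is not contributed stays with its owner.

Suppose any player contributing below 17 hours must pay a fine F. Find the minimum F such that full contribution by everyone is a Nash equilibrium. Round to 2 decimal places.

7.31 hours

Given the others contribute fully, the best deviation is to contribute 0 (any partial contribution still incurs the fine and gives up units whose private return 0.57 is below 1).
Deviating from 17 to 0 saves 17 hours but forfeits the deviator's share of the drop in the shared codebase effort: 0.57 × 17 = 9.69.
So the deviation gain is 17 − 9.69 = 7.31, and the fine must be at least 7.31 hours to wipe it out.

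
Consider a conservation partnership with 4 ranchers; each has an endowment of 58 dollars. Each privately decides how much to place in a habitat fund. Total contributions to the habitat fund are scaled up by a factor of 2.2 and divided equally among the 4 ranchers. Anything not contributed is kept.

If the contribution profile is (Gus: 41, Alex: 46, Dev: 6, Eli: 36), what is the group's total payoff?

386.80 dollars

Total contributed: 41 + 46 + 6 + 36 = 129; total kept: 4 × 58 − 129 = 103.
The habitat fund pays out 2.2 × 129 = 283.80 in aggregate.
Group total = 103 + 283.80 = 386.80.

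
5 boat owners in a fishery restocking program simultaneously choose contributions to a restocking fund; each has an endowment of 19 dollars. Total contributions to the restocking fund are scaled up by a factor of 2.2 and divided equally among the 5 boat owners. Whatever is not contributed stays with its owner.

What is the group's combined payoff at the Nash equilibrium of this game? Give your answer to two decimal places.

95.00 dollars

Each contributed unit returns 2.2/5 = 0.4400 to its contributor — below 1 — so contributing 0 is dominant for every player. At the Nash equilibrium everyone keeps their 19, and the group total is 5 × 19 = 95.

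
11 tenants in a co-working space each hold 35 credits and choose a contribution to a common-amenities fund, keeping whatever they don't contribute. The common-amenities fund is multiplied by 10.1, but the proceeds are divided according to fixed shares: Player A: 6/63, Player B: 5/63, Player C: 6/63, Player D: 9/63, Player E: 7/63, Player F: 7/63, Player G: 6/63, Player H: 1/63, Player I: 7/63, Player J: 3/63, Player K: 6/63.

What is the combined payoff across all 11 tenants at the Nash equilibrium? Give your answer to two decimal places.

1659.00 credits

Player j's private return per contributed unit is 10.1 × (j's share). Contributing is weakly dominant for j when that share is at least 1/10.1 = 0.0990, and contributing 0 is dominant otherwise.
Player D, Player E, Player F and Player I are above the threshold, contributing 35 each; the remaining 7 contribute 0. Total contributed: 140.
The common-amenities fund pays out 10.1 × 140 = 1414.00 in total (split across the unequal shares, but the aggregate is all that matters for the group sum).
The 7 free-riders keep 35 each, adding 245. Group total = 245 + 1414.00 = 1659.00.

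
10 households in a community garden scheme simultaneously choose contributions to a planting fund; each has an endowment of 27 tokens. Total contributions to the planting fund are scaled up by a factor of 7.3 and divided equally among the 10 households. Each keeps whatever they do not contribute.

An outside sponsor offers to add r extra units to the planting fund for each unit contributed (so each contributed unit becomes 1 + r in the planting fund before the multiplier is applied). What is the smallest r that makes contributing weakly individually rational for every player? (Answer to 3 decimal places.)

0.370

With matching at rate r, one contributed unit becomes (1 + r) in the planting fund and returns 7.3 × (1 + r) / 10 to the contributor.
Setting this equal to 1: 1 + r = 10/7.3 = 1.3699.
So the minimum matching rate is r = 1.3699 − 1 = 0.370.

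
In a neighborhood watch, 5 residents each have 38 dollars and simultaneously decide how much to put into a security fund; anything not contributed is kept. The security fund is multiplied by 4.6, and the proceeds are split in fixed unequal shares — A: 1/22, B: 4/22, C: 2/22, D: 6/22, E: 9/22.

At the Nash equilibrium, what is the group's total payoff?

For player j, contributing a unit is worthwhile iff 4.6 × (j's share) ≥ 1, i.e. iff j's share is at least 0.2174.
D and E are above the threshold, contributing 38 each; the remaining 3 contribute 0. Total contributed: 76.
The security fund pays out 4.6 × 76 = 349.60 in total (split across the unequal shares, but the aggregate is all that matters for the group sum).
The 3 free-riders keep 38 each, adding 114. Group total = 114 + 349.60 = 463.60.

463.60 dollars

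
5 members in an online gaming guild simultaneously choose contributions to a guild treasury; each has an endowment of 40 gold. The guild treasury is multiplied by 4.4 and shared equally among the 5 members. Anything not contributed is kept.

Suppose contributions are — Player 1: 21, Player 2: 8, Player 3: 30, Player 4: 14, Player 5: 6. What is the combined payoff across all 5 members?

Total contributed: 21 + 8 + 30 + 14 + 6 = 79; total kept: 5 × 40 − 79 = 121.
The guild treasury pays out 4.4 × 79 = 347.60 in aggregate.
Group total = 121 + 347.60 = 468.60.

468.60 gold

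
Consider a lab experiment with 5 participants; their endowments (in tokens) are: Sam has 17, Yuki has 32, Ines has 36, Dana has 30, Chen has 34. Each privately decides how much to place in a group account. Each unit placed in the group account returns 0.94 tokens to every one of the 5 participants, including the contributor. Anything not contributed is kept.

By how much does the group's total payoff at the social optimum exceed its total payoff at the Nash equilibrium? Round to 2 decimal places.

The private return per contributed unit is 0.94 < 1 for everyone, so the Nash equilibrium is zero contribution and the group total is Σ E_j = 17 + 32 + 36 + 30 + 34 = 149.
Each contributed unit returns 4.700 to the group, so the social optimum is full contribution by everyone: group total = 4.700 × 149 = 700.30.
Efficiency loss = (4.700 − 1) × 149 = 551.30.

551.30 tokens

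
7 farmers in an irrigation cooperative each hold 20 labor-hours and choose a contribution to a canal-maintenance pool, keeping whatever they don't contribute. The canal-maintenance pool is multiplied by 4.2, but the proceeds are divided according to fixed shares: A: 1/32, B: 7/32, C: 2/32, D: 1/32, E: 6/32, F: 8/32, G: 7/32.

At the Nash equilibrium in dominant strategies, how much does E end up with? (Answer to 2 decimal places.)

35.75 labor-hours

Player j's private return per contributed unit is 4.2 × (j's share). Contributing is weakly dominant for j when that share is at least 1/4.2 = 0.2381, and contributing 0 is dominant otherwise.
Only F (8/32) clears that bar, contributing 20; the remaining 6 contribute 0. Total contributed: 20.
E keeps 20 and receives 4.2 × 20 × 6/32 = 15.75 from the canal-maintenance pool, for a payoff of 35.75.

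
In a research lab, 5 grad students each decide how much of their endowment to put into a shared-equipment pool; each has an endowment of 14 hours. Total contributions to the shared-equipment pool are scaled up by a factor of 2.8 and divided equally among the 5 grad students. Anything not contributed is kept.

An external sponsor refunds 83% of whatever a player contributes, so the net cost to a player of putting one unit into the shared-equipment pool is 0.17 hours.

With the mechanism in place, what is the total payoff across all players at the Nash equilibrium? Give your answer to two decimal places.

Under the mechanism each unit contributed yields (2.8/5) / 0.17 = 3.2941 back to its contributor per unit of net cost, which exceeds 1, making full contribution the dominant choice for everyone.
At the Nash equilibrium everyone contributes 14. Group total payoff = 5 × (14 × 0.83 + 2.8 × 14) = 254.10.

254.10 hours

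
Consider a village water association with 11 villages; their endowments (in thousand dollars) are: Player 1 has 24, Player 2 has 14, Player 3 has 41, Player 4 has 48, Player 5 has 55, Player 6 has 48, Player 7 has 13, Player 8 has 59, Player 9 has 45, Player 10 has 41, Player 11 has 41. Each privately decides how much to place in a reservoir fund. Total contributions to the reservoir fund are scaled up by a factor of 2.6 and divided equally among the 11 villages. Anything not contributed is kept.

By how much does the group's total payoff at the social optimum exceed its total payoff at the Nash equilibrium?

686.40 thousand dollars

The private return per contributed unit is 2.6/11 = 0.2364 < 1 for every player regardless of endowment, so the Nash equilibrium is zero contribution and the group total is Σ E_j = 24 + 14 + 41 + 48 + 55 + 48 + 13 + 59 + 45 + 41 + 41 = 429.
Each contributed unit returns 2.600 to the group, so the social optimum is full contribution by everyone: group total = 2.600 × 429 = 1115.40.
Efficiency loss = (2.600 − 1) × 429 = 686.40.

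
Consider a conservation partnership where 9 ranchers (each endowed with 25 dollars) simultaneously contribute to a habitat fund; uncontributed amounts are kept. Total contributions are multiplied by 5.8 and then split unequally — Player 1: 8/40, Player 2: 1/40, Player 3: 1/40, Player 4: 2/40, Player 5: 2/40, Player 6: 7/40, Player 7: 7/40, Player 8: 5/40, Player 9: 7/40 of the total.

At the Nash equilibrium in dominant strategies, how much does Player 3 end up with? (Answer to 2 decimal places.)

A player with share s gets back 5.8·s per unit contributed, so full contribution is dominant for anyone with s > 1/5.8 = 0.1724 and zero contribution is dominant for anyone below.
Player 1, Player 6, Player 7 and Player 9 clear that bar, contributing 25 each; the remaining 5 contribute 0. Total contributed: 100.
Player 3 keeps 25 and receives 5.8 × 100 × 1/40 = 14.50 from the habitat fund, for a payoff of 39.50.

39.50 dollars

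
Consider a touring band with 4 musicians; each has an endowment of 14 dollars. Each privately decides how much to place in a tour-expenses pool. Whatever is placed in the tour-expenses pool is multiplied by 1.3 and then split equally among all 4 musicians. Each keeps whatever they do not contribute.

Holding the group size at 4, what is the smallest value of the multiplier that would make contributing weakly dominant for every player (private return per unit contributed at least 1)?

4

A contributed unit returns (multiplier)/4 to its contributor.
This reaches 1 exactly when the multiplier is 4.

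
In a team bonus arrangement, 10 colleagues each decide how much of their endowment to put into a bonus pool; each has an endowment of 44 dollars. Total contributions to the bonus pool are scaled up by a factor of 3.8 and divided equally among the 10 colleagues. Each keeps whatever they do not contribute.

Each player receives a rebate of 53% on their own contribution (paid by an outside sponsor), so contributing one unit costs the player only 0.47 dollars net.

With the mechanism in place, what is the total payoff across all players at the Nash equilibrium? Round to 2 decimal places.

440.00 dollars

Even with the mechanism, each unit contributed returns only (3.8/10) / 0.47 = 0.8085 per unit of net cost, so contributing nothing is still dominant.
Everyone keeps their endowment and the group total is 10 × 44 = 440.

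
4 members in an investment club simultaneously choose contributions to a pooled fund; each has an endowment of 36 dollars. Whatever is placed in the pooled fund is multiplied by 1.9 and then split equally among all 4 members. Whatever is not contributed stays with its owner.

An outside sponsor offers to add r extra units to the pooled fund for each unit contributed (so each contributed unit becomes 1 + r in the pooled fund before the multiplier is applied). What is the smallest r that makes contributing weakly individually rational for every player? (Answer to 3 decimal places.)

1.105

With matching at rate r, one contributed unit becomes (1 + r) in the pooled fund and returns 1.9 × (1 + r) / 4 to the contributor.
Setting this equal to 1: 1 + r = 4/1.9 = 2.1053.
So the minimum matching rate is r = 2.1053 − 1 = 1.105.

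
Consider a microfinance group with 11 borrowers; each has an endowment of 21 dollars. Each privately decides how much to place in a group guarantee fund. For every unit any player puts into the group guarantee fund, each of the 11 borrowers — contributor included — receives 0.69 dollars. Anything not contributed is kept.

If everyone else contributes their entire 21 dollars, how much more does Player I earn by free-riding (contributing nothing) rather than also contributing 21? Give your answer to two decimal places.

Switching from a contribution of 21 to 0 lets Player I keep an extra 21 dollars, but lowers the group guarantee fund by 21, which costs Player I their own share of that drop: 0.69 × 21 = 14.49.
Net gain = 21 − 14.49 = 6.51. The private return per contributed unit (0.69) is below 1, so free-riding is indeed the best response regardless of what the others do.

6.51 dollars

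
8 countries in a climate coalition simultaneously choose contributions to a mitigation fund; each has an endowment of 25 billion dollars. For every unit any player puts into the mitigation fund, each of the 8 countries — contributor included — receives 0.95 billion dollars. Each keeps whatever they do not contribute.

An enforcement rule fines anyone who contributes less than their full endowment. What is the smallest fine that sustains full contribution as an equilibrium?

1.25 billion dollars

Given the others contribute fully, the best deviation is to contribute 0 (any partial contribution still incurs the fine and gives up units whose private return 0.95 is below 1).
Deviating from 25 to 0 saves 25 billion dollars but forfeits the deviator's share of the drop in the mitigation fund: 0.95 × 25 = 23.75.
So the deviation gain is 25 − 23.75 = 1.25, and the fine must be at least 1.25 billion dollars to wipe it out.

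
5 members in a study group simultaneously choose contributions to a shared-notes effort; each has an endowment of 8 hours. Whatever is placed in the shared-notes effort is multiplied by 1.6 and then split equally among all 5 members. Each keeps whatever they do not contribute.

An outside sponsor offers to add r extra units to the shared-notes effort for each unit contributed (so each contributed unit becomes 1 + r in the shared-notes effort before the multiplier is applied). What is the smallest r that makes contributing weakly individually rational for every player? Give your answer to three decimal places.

2.125

With matching at rate r, one contributed unit becomes (1 + r) in the shared-notes effort and returns 1.6 × (1 + r) / 5 to the contributor.
Setting this equal to 1: 1 + r = 5/1.6 = 3.1250.
So the minimum matching rate is r = 3.1250 − 1 = 2.125.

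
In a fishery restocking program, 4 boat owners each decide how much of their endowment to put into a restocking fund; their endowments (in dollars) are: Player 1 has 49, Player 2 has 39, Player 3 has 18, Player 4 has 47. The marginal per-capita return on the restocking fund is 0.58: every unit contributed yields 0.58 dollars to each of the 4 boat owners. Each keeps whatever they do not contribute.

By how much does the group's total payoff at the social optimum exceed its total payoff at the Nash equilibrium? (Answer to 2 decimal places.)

201.96 dollars

The private return per contributed unit is 0.58 < 1 for everyone, so the Nash equilibrium is zero contribution and the group total is Σ E_j = 49 + 39 + 18 + 47 = 153.
Each contributed unit returns 2.320 to the group, so the social optimum is full contribution by everyone: group total = 2.320 × 153 = 354.96.
Efficiency loss = (2.320 − 1) × 153 = 201.96.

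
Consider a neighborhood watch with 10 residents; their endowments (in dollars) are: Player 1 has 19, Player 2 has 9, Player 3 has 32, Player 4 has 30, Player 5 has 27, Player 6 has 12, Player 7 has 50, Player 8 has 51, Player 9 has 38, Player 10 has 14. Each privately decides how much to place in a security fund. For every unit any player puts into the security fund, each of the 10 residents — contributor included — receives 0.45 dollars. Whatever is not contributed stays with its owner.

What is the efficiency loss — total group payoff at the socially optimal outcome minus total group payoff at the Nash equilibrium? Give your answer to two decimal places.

987.00 dollars

The private return per contributed unit is 0.45 < 1 for everyone, so the Nash equilibrium is zero contribution and the group total is Σ E_j = 19 + 9 + 32 + 30 + 27 + 12 + 50 + 51 + 38 + 14 = 282.
Each contributed unit returns 4.500 to the group, so the social optimum is full contribution by everyone: group total = 4.500 × 282 = 1269.00.
Efficiency loss = (4.500 − 1) × 282 = 987.00.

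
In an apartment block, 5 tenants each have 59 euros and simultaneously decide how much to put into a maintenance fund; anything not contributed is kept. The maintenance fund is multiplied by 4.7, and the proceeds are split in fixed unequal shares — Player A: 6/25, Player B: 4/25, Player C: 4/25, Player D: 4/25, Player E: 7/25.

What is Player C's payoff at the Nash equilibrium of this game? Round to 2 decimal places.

147.74 euros

Player j's private return per contributed unit is 4.7 × (j's share). Contributing is weakly dominant for j when that share is at least 1/4.7 = 0.2128, and contributing 0 is dominant otherwise.
Player A and Player E clear that bar, contributing 59 each; the remaining 3 contribute 0. Total contributed: 118.
Player C keeps 59 and receives 4.7 × 118 × 4/25 = 88.74 from the maintenance fund, for a payoff of 147.74.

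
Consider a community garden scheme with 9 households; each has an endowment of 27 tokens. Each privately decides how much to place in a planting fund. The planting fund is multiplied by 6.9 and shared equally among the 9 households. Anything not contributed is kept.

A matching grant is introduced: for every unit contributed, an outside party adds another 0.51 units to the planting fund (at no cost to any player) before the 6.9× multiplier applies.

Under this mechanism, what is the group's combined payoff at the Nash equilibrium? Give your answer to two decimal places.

With the mechanism, a contributed unit returns 6.9 × 1.51 / 9 = 1.1577 per unit of net cost to the contributor — now above 1 — so contributing fully is weakly dominant for every player.
So the Nash equilibrium is full contribution by all 9; the group earns 6.9 × 1.51 × 243 = 2531.82.

2531.82 tokens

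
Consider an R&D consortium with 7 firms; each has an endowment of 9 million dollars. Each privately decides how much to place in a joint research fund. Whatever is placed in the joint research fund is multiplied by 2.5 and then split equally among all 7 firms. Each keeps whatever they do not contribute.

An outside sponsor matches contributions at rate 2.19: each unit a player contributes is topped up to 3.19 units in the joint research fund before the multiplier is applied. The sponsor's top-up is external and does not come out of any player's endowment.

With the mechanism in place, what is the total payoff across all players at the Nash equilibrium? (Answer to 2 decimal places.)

The effective private return per unit is now 2.5 × 3.19 / 7 = 1.1393 > 1, so every player's dominant strategy flips to full contribution.
At the Nash equilibrium everyone contributes 9. Group total payoff = 2.5 × 3.19 × 63 = 502.43.

502.43 million dollars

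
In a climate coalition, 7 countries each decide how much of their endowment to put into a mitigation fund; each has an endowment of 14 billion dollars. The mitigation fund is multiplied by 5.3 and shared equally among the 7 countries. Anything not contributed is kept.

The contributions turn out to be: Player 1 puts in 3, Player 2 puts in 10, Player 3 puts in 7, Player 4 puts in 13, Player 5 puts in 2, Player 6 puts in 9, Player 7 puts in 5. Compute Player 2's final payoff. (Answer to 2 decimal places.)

41.10 billion dollars

Total contributed: 3 + 10 + 7 + 13 + 2 + 9 + 5 = 49.
Each receives 5.3 × 49 / 7 = 37.10 from the mitigation fund.
Player 2 keeps 14 − 10 = 4, so Player 2's payoff is 4 + 37.10 = 41.10.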